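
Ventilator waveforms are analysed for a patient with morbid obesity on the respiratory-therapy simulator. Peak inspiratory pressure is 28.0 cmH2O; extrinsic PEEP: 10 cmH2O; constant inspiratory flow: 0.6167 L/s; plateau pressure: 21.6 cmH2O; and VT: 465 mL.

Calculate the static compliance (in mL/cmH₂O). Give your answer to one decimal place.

40.1

Cstat = Vt / (Pplat − PEEP) = 465 / (21.6 − 10) = 465 / 11.6 = 40.086 mL/cmH2O.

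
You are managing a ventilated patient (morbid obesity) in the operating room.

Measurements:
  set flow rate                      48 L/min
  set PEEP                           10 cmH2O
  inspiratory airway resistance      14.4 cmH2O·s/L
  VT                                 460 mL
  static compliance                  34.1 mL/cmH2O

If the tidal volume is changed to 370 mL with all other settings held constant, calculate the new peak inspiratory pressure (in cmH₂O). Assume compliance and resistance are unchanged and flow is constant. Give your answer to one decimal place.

32.4

Flow: 48 L/min ÷ 60 = 0.8 L/s.
PIP = Vt/C + R·V̇ + PEEP (constant-flow equation of motion).
Only the elastic term changes: ΔPIP = ΔVt / C = (370 − 460) / 34.1 = -2.639 cmH2O.
Original PIP = 460/34.1 + 14.4×0.8 + 10 = 35.01 cmH2O; new PIP = 35.01 + (-2.639) = 32.371 cmH2O.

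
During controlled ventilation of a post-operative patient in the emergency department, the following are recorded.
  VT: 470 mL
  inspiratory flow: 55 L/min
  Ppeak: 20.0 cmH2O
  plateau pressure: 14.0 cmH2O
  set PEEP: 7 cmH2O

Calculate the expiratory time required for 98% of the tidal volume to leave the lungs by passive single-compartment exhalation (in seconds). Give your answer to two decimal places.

1.72

Flow: 55 L/min ÷ 60 = 0.9167 L/s.
R = (PIP − Pplat)/V̇ = (20.0 − 14.0) / 0.9167 = 6.0/0.9167 = 6.545 cmH2O·s/L.
C = Vt/(Pplat − PEEP) = 470.0 / (14.0 − 7) = 470.0/7.0 = 67.143 mL/cmH2O.
τ = R × C = 6.545 × 0.06714 L/cmH2O = 0.4394 s.
t = −τ·ln(1 − 0.98) = −0.4394·ln(0.02) = 1.719 s.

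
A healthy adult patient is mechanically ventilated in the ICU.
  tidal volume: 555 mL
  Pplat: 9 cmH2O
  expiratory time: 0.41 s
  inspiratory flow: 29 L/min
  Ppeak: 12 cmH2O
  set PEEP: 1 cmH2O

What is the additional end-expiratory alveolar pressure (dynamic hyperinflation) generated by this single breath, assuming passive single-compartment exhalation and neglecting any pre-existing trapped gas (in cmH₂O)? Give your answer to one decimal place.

Flow: 29 L/min ÷ 60 = 0.4833 L/s.
R = (PIP − Pplat)/V̇ = (12 − 9) / 0.4833 = 3.0/0.4833 = 6.207 cmH2O·s/L.
C = Vt/(Pplat − PEEP) = 555.0 / (9 − 1) = 555.0/8.0 = 69.375 mL/cmH2O.
τ = R × C = 6.207 × 0.06938 L/cmH2O = 0.4306 s.
Fraction remaining = e^(−Te/τ) = e^(−0.41/0.4306) = 0.3859; trapped volume = 555.0 × 0.3859 = 214.17 mL.
Additional alveolar pressure from trapping ≈ V_trapped / C = 214.17 / 69.375 = 3.087 cmH2O.

3.1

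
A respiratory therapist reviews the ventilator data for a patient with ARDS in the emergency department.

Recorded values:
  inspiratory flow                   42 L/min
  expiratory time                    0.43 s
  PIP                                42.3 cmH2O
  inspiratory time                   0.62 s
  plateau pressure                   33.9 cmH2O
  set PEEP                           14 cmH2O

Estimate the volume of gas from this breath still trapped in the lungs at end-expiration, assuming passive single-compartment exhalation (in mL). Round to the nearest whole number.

84

Flow: 42 L/min ÷ 60 = 0.7 L/s.
Vt = flow × Ti = 0.7 L/s × 0.62 s × 1000 mL/L = 434.0 mL.
R = (PIP − Pplat)/V̇ = (42.3 − 33.9) / 0.7 = 8.4/0.7 = 12.0 cmH2O·s/L.
C = Vt/(Pplat − PEEP) = 434.0 / (33.9 − 14) = 434.0/19.9 = 21.809 mL/cmH2O.
τ = R × C = 12.0 × 0.02181 L/cmH2O = 0.2617 s.
Fraction remaining = e^(−Te/τ) = e^(−0.43/0.2617) = 0.1934.
Trapped volume = 434.0 × 0.1934 = 83.936 mL.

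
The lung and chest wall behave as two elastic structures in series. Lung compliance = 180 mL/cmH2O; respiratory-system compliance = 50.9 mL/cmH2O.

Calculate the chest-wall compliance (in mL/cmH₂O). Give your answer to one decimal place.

71.0

1/Ccw = 1/Crs − 1/CL.
1/Ccw = 1/50.9 − 1/180 = 0.01409.
Ccw = 70.972 mL/cmH2O.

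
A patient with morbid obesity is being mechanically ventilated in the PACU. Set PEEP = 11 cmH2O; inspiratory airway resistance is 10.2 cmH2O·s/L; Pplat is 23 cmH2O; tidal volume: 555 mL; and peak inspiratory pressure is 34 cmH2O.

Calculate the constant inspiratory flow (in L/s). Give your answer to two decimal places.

flow = (PIP − Pplat) / Raw = 11.0 / 10.2 = 1.078 L/s.

1.08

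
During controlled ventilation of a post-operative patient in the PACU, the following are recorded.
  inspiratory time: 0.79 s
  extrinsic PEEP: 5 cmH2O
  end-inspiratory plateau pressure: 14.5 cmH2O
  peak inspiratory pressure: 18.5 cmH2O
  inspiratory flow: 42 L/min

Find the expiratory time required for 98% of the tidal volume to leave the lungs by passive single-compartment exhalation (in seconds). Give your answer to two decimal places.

1.30

Flow: 42 L/min ÷ 60 = 0.7 L/s.
Vt = flow × Ti = 0.7 L/s × 0.79 s × 1000 mL/L = 553.0 mL.
R = (PIP − Pplat)/V̇ = (18.5 − 14.5) / 0.7 = 4.0/0.7 = 5.714 cmH2O·s/L.
C = Vt/(Pplat − PEEP) = 553.0 / (14.5 − 5) = 553.0/9.5 = 58.211 mL/cmH2O.
τ = R × C = 5.714 × 0.05821 L/cmH2O = 0.3326 s.
t = −τ·ln(1 − 0.98) = −0.3326·ln(0.02) = 1.301 s.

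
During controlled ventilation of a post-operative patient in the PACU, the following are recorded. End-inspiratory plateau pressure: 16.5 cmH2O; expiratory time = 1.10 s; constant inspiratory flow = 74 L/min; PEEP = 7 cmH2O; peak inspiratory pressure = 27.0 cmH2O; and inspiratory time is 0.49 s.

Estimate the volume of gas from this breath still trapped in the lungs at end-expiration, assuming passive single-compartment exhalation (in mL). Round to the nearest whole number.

Flow: 74 L/min ÷ 60 = 1.2333 L/s.
Vt = flow × Ti = 1.2333 L/s × 0.49 s × 1000 mL/L = 604.32 mL.
R = (PIP − Pplat)/V̇ = (27.0 − 16.5) / 1.2333 = 10.5/1.2333 = 8.514 cmH2O·s/L.
C = Vt/(Pplat − PEEP) = 604.32 / (16.5 − 7) = 604.32/9.5 = 63.613 mL/cmH2O.
τ = R × C = 8.514 × 0.06361 L/cmH2O = 0.5416 s.
Fraction remaining = e^(−Te/τ) = e^(−1.10/0.5416) = 0.1312.
Trapped volume = 604.32 × 0.1312 = 79.287 mL.

79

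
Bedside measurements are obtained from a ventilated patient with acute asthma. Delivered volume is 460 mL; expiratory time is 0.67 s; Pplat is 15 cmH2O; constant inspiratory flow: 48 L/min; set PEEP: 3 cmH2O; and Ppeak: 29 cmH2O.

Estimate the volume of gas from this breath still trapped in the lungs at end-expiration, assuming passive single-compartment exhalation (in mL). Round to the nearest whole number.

Flow: 48 L/min ÷ 60 = 0.8 L/s.
R = (PIP − Pplat)/V̇ = (29 − 15) / 0.8 = 14.0/0.8 = 17.5 cmH2O·s/L.
C = Vt/(Pplat − PEEP) = 460.0 / (15 − 3) = 460.0/12.0 = 38.333 mL/cmH2O.
τ = R × C = 17.5 × 0.03833 L/cmH2O = 0.6708 s.
Fraction remaining = e^(−Te/τ) = e^(−0.67/0.6708) = 0.3683.
Trapped volume = 460.0 × 0.3683 = 169.42 mL.

169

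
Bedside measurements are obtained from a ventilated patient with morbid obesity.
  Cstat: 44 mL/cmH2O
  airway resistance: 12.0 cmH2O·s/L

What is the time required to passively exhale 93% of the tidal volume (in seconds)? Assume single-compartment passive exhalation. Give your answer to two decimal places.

τ = R × C = 12.0 × 44 mL/cmH2O = 12.0 × 0.044 L/cmH2O = 0.528 s.
Exhaled fraction f = 1 − e^(−t/τ) → t = −τ·ln(1 − f) = −0.528·ln(0.07) = 1.404 s.

1.40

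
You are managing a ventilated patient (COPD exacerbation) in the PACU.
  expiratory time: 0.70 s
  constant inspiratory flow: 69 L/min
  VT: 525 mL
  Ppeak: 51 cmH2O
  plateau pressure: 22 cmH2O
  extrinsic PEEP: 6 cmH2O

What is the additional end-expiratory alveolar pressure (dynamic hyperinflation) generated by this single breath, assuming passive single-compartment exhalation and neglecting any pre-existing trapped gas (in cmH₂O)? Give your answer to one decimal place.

Flow: 69 L/min ÷ 60 = 1.15 L/s.
R = (PIP − Pplat)/V̇ = (51 − 22) / 1.15 = 29.0/1.15 = 25.217 cmH2O·s/L.
C = Vt/(Pplat − PEEP) = 525.0 / (22 − 6) = 525.0/16.0 = 32.813 mL/cmH2O.
τ = R × C = 25.217 × 0.03281 L/cmH2O = 0.8274 s.
Fraction remaining = e^(−Te/τ) = e^(−0.70/0.8274) = 0.4291; trapped volume = 525.0 × 0.4291 = 225.28 mL.
Additional alveolar pressure from trapping ≈ V_trapped / C = 225.28 / 32.813 = 6.866 cmH2O.

6.9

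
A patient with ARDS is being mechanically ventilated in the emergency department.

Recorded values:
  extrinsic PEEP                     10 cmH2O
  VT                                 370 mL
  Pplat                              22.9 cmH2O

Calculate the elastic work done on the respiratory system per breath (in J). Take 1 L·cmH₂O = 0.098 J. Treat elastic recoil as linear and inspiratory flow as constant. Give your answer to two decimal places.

0.23

Elastic work ≈ ½ × (Pplat − PEEP) × Vt = 0.5 × (22.9 − 10) × 0.370 L = 0.5 × 12.9 × 0.370 = 2.387 L·cmH2O.
× 0.098 J/(L·cmH2O) → 0.2339 J.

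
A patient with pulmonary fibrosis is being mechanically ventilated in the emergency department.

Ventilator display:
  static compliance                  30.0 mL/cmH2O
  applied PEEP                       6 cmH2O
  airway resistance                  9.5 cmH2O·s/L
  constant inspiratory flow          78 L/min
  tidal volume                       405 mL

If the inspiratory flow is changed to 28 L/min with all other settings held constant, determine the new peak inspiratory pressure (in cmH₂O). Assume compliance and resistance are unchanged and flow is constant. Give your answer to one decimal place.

Flow: 78 L/min ÷ 60 = 1.3 L/s.
New flow: 28 L/min ÷ 60 = 0.4667 L/s.
PIP = Vt/C + R·V̇ + PEEP (constant-flow equation of motion).
Only the resistive term changes: ΔPIP = R × ΔV̇ = 9.5 × (0.4667 − 1.3) = 9.5 × -0.8333 = -7.916 cmH2O.
Original PIP = 405/30.0 + 9.5×1.3 + 6 = 31.85 cmH2O; new PIP = 31.85 + (-7.916) = 23.934 cmH2O.

23.9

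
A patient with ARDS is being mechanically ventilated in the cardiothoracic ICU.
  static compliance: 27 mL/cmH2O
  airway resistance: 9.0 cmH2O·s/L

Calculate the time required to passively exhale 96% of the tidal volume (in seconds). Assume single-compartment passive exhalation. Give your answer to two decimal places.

0.78

τ = R × C = 9.0 × 27 mL/cmH2O = 9.0 × 0.027 L/cmH2O = 0.243 s.
Exhaled fraction f = 1 − e^(−t/τ) → t = −τ·ln(1 − f) = −0.243·ln(0.04) = 0.7822 s.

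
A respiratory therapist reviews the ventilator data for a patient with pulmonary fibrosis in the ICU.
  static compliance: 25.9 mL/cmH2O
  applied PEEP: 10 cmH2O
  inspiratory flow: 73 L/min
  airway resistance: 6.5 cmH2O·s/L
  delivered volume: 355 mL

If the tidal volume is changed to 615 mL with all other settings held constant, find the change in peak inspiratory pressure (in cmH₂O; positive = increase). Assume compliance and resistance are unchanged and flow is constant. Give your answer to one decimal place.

10.0

PIP = Vt/C + R·V̇ + PEEP (constant-flow equation of motion).
Only the elastic term changes: ΔPIP = ΔVt / C = (615 − 355) / 25.9 = 10.039 cmH2O.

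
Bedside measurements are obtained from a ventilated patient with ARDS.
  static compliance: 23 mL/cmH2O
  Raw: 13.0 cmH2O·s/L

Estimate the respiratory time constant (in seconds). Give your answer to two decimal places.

0.30

τ = R × C = 13.0 × 23 mL/cmH2O = 13.0 × 0.023 L/cmH2O = 0.299 s.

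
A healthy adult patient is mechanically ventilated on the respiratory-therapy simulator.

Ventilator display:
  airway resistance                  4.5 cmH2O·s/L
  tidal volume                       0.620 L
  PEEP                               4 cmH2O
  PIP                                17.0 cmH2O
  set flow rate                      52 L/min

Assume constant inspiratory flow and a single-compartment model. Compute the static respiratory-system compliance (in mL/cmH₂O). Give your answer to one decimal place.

68.1

Flow: 52 L/min ÷ 60 = 0.8667 L/s.
Equation of motion (constant flow): PIP = Vt/C + R·V̇ + PEEP.
Vt/C = PIP − R·V̇ − PEEP = 17.0 − 4.5×0.8667 − 4 = 17.0 − 3.9 − 4 = 9.1 cmH2O.
C = Vt / 9.1 = 620 / 9.1 = 68.132 mL/cmH2O.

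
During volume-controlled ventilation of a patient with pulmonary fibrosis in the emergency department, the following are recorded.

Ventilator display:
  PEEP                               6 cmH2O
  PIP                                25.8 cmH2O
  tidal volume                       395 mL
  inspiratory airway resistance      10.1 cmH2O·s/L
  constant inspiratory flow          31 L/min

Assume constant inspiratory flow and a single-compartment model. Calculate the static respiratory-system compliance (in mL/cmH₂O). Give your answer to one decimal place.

27.1

Flow: 31 L/min ÷ 60 = 0.5167 L/s.
Equation of motion (constant flow): PIP = Vt/C + R·V̇ + PEEP.
Vt/C = PIP − R·V̇ − PEEP = 25.8 − 10.1×0.5167 − 6 = 25.8 − 5.219 − 6 = 14.581 cmH2O.
C = Vt / 14.581 = 395 / 14.581 = 27.09 mL/cmH2O.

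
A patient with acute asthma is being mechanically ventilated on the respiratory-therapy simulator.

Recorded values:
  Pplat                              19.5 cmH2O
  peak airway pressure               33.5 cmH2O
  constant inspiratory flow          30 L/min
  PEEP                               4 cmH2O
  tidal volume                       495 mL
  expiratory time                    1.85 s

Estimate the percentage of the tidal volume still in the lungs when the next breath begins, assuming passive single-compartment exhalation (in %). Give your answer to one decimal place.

12.6

Flow: 30 L/min ÷ 60 = 0.5 L/s.
R = (PIP − Pplat)/V̇ = (33.5 − 19.5) / 0.5 = 14.0/0.5 = 28.0 cmH2O·s/L.
C = Vt/(Pplat − PEEP) = 495.0 / (19.5 − 4) = 495.0/15.5 = 31.935 mL/cmH2O.
τ = R × C = 28.0 × 0.03194 L/cmH2O = 0.8943 s.
Fraction remaining at end-expiration = e^(−Te/τ) = e^(−1.85/0.8943) = 0.1264 → 12.64%.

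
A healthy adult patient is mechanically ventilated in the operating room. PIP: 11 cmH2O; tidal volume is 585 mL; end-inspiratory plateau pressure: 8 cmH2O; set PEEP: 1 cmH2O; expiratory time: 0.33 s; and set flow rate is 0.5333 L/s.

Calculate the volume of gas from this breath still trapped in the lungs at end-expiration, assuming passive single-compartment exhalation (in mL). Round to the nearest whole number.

290

R = (PIP − Pplat)/V̇ = (11 − 8) / 0.5333 = 3.0/0.5333 = 5.625 cmH2O·s/L.
C = Vt/(Pplat − PEEP) = 585.0 / (8 − 1) = 585.0/7.0 = 83.571 mL/cmH2O.
τ = R × C = 5.625 × 0.08357 L/cmH2O = 0.4701 s.
Fraction remaining = e^(−Te/τ) = e^(−0.33/0.4701) = 0.4956.
Trapped volume = 585.0 × 0.4956 = 289.93 mL.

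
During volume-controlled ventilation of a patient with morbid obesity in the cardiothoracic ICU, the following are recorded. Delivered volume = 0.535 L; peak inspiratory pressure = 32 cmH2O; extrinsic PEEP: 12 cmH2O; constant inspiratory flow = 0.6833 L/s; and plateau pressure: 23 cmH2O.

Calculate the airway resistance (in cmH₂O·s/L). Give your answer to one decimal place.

13.2

Raw = (PIP − Pplat) / flow = (32 − 23) / 0.6833 = 9.0 / 0.6833 = 13.171 cmH2O·s/L.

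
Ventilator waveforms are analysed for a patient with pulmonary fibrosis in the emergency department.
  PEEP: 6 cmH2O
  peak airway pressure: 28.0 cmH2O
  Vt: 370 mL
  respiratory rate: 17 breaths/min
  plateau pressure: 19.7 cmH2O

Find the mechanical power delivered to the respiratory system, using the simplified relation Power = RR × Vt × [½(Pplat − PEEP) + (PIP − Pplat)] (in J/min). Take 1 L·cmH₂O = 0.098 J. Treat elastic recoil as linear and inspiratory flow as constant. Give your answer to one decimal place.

9.3

Per-breath work = Vt × [½(Pplat−PEEP) + (PIP−Pplat)] = 0.370 × [0.5×13.7 + 8.3] = 0.370 × 15.15 = 5.606 L·cmH2O.
Power = 17 × 5.606 = 95.302 L·cmH2O/min.
× 0.098 J/(L·cmH2O) → 9.34 J/min.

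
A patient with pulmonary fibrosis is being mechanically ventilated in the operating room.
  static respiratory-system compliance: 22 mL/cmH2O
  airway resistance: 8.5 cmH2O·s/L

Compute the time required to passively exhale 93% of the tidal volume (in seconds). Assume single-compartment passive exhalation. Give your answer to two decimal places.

τ = R × C = 8.5 × 22 mL/cmH2O = 8.5 × 0.022 L/cmH2O = 0.187 s.
Exhaled fraction f = 1 − e^(−t/τ) → t = −τ·ln(1 − f) = −0.187·ln(0.07) = 0.4973 s.

0.50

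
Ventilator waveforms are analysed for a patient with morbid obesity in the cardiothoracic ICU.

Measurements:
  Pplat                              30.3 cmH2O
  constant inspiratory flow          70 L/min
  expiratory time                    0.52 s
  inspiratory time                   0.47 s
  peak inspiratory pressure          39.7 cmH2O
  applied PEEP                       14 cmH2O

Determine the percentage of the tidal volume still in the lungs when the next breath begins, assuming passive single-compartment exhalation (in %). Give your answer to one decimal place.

Flow: 70 L/min ÷ 60 = 1.1667 L/s.
Vt = flow × Ti = 1.1667 L/s × 0.47 s × 1000 mL/L = 548.35 mL.
R = (PIP − Pplat)/V̇ = (39.7 − 30.3) / 1.1667 = 9.4/1.1667 = 8.057 cmH2O·s/L.
C = Vt/(Pplat − PEEP) = 548.35 / (30.3 − 14) = 548.35/16.3 = 33.641 mL/cmH2O.
τ = R × C = 8.057 × 0.03364 L/cmH2O = 0.271 s.
Fraction remaining at end-expiration = e^(−Te/τ) = e^(−0.52/0.271) = 0.1468 → 14.68%.

14.7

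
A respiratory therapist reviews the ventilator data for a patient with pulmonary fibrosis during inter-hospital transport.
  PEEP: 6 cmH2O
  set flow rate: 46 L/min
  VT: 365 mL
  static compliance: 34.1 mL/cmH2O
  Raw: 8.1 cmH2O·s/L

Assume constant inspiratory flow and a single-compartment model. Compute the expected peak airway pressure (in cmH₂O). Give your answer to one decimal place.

Flow: 46 L/min ÷ 60 = 0.7667 L/s.
Equation of motion (constant flow): PIP = Vt/C + R·V̇ + PEEP.
PIP = 365/34.1 + 8.1×0.7667 + 6 = 10.704 + 6.21 + 6 = 22.914 cmH2O.

22.9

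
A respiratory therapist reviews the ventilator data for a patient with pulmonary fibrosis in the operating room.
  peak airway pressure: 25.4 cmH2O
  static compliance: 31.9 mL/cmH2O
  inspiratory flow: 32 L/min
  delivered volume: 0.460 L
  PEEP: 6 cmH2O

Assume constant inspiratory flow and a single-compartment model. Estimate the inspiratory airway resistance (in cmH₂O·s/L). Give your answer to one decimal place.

9.3

Flow: 32 L/min ÷ 60 = 0.5333 L/s.
Equation of motion (constant flow): PIP = Vt/C + R·V̇ + PEEP.
R·V̇ = PIP − Vt/C − PEEP = 25.4 − 460/31.9 − 6 = 25.4 − 14.42 − 6 = 4.98 cmH2O.
R = 4.98 / 0.5333 = 9.338 cmH2O·s/L.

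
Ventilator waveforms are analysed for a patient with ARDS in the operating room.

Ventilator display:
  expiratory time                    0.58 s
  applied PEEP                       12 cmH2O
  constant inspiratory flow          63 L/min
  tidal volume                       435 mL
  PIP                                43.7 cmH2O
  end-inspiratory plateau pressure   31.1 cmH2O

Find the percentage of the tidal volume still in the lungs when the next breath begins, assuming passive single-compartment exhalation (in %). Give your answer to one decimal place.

12.0

Flow: 63 L/min ÷ 60 = 1.05 L/s.
R = (PIP − Pplat)/V̇ = (43.7 − 31.1) / 1.05 = 12.6/1.05 = 12.0 cmH2O·s/L.
C = Vt/(Pplat − PEEP) = 435.0 / (31.1 − 12) = 435.0/19.1 = 22.775 mL/cmH2O.
τ = R × C = 12.0 × 0.02278 L/cmH2O = 0.2734 s.
Fraction remaining at end-expiration = e^(−Te/τ) = e^(−0.58/0.2734) = 0.1199 → 11.99%.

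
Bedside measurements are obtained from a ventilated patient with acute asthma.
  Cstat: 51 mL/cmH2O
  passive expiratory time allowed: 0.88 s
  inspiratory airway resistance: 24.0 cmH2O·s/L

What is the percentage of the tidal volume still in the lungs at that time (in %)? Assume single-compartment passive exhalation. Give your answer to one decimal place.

48.7

τ = R × C = 24.0 × 51 mL/cmH2O = 24.0 × 0.051 L/cmH2O = 1.224 s.
Passive exhalation: V(t)/V₀ = e^(−t/τ) = e^(−0.88/1.224) = 0.4873.
Fraction remaining = 0.4873 → 48.73%.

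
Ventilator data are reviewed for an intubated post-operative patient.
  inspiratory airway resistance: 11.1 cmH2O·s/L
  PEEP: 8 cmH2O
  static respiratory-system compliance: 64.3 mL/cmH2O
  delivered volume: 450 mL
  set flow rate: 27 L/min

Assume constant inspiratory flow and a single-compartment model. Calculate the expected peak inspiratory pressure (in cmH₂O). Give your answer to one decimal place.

20.0

Flow: 27 L/min ÷ 60 = 0.45 L/s.
Equation of motion (constant flow): PIP = Vt/C + R·V̇ + PEEP.
PIP = 450/64.3 + 11.1×0.45 + 8 = 6.998 + 4.995 + 8 = 19.993 cmH2O.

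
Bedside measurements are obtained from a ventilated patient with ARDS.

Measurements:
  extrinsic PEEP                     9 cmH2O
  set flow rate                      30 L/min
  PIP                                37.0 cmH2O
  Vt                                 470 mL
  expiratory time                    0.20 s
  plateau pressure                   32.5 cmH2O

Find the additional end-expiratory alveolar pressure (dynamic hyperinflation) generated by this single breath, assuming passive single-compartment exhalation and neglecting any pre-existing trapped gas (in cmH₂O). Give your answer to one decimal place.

Flow: 30 L/min ÷ 60 = 0.5 L/s.
R = (PIP − Pplat)/V̇ = (37.0 − 32.5) / 0.5 = 4.5/0.5 = 9.0 cmH2O·s/L.
C = Vt/(Pplat − PEEP) = 470.0 / (32.5 − 9) = 470.0/23.5 = 20.0 mL/cmH2O.
τ = R × C = 9.0 × 0.02 L/cmH2O = 0.18 s.
Fraction remaining = e^(−Te/τ) = e^(−0.20/0.18) = 0.3292; trapped volume = 470.0 × 0.3292 = 154.72 mL.
Additional alveolar pressure from trapping ≈ V_trapped / C = 154.72 / 20.0 = 7.736 cmH2O.

7.7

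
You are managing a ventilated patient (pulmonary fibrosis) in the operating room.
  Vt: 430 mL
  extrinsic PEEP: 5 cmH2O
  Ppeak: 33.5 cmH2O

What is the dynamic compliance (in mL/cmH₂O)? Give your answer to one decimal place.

15.1

Dynamic compliance = Vt / (PIP − PEEP) = 430 / (33.5 − 5) = 430 / 28.5 = 15.088 mL/cmH2O.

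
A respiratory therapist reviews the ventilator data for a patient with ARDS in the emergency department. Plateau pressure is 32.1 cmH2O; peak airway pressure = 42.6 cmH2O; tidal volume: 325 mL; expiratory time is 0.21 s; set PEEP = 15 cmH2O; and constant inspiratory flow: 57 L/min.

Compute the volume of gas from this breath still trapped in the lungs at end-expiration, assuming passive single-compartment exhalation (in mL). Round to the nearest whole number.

Flow: 57 L/min ÷ 60 = 0.95 L/s.
R = (PIP − Pplat)/V̇ = (42.6 − 32.1) / 0.95 = 10.5/0.95 = 11.053 cmH2O·s/L.
C = Vt/(Pplat − PEEP) = 325.0 / (32.1 − 15) = 325.0/17.1 = 19.006 mL/cmH2O.
τ = R × C = 11.053 × 0.01901 L/cmH2O = 0.2101 s.
Fraction remaining = e^(−Te/τ) = e^(−0.21/0.2101) = 0.3681.
Trapped volume = 325.0 × 0.3681 = 119.63 mL.

120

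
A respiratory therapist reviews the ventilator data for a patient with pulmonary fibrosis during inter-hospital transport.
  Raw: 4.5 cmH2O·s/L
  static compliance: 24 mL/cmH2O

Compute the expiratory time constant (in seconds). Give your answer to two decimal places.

τ = R × C = 4.5 × 24 mL/cmH2O = 4.5 × 0.024 L/cmH2O = 0.108 s.

0.11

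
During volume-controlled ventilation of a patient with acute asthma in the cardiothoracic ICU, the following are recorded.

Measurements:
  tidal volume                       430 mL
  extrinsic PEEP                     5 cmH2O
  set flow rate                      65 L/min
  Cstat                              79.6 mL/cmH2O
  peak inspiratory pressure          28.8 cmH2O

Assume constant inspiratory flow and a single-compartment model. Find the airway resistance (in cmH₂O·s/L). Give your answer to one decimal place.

17.0

Flow: 65 L/min ÷ 60 = 1.0833 L/s.
Equation of motion (constant flow): PIP = Vt/C + R·V̇ + PEEP.
R·V̇ = PIP − Vt/C − PEEP = 28.8 − 430/79.6 − 5 = 28.8 − 5.402 − 5 = 18.398 cmH2O.
R = 18.398 / 1.0833 = 16.983 cmH2O·s/L.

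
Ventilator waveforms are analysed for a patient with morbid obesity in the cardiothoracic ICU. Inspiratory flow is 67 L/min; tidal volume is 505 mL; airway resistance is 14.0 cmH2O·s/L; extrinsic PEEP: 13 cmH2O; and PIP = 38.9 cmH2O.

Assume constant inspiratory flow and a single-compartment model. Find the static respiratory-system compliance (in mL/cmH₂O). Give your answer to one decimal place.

49.2

Flow: 67 L/min ÷ 60 = 1.1167 L/s.
Equation of motion (constant flow): PIP = Vt/C + R·V̇ + PEEP.
Vt/C = PIP − R·V̇ − PEEP = 38.9 − 14.0×1.1167 − 13 = 38.9 − 15.634 − 13 = 10.266 cmH2O.
C = Vt / 10.266 = 505 / 10.266 = 49.192 mL/cmH2O.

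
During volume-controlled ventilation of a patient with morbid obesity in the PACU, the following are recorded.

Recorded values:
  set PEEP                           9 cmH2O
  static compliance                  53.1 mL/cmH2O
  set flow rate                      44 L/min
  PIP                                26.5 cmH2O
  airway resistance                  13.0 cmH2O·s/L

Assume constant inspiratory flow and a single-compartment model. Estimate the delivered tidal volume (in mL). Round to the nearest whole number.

Flow: 44 L/min ÷ 60 = 0.7333 L/s.
Equation of motion (constant flow): PIP = Vt/C + R·V̇ + PEEP.
Vt/C = PIP − R·V̇ − PEEP = 26.5 − 9.533 − 9 = 7.967 cmH2O.
Vt = C × 7.967 = 53.1 × 7.967 = 423.05 mL.

423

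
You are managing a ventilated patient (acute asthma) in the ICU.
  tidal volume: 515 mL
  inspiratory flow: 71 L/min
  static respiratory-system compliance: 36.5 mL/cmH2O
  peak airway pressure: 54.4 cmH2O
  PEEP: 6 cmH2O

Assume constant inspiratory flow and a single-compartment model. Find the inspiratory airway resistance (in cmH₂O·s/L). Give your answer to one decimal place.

Flow: 71 L/min ÷ 60 = 1.1833 L/s.
Equation of motion (constant flow): PIP = Vt/C + R·V̇ + PEEP.
R·V̇ = PIP − Vt/C − PEEP = 54.4 − 515/36.5 − 6 = 54.4 − 14.11 − 6 = 34.29 cmH2O.
R = 34.29 / 1.1833 = 28.978 cmH2O·s/L.

29.0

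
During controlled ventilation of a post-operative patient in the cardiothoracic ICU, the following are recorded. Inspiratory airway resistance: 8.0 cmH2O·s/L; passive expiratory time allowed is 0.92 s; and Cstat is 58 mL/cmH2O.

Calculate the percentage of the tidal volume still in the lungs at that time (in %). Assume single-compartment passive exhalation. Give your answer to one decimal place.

13.8

τ = R × C = 8.0 × 58 mL/cmH2O = 8.0 × 0.058 L/cmH2O = 0.464 s.
Passive exhalation: V(t)/V₀ = e^(−t/τ) = e^(−0.92/0.464) = 0.1377.
Fraction remaining = 0.1377 → 13.77%.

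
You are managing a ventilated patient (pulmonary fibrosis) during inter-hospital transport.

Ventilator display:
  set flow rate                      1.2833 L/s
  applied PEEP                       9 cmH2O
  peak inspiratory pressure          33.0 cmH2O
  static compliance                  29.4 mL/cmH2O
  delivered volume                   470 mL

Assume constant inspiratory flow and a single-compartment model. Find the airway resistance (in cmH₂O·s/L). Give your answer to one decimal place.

Equation of motion (constant flow): PIP = Vt/C + R·V̇ + PEEP.
R·V̇ = PIP − Vt/C − PEEP = 33.0 − 470/29.4 − 9 = 33.0 − 15.986 − 9 = 8.014 cmH2O.
R = 8.014 / 1.2833 = 6.245 cmH2O·s/L.

6.2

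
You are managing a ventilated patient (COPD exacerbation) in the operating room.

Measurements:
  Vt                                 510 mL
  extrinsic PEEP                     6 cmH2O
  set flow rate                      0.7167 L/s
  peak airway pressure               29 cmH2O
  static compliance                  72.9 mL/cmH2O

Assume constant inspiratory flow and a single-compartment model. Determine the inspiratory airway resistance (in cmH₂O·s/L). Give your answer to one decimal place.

Equation of motion (constant flow): PIP = Vt/C + R·V̇ + PEEP.
R·V̇ = PIP − Vt/C − PEEP = 29 − 510/72.9 − 6 = 29 − 6.996 − 6 = 16.004 cmH2O.
R = 16.004 / 0.7167 = 22.33 cmH2O·s/L.

22.3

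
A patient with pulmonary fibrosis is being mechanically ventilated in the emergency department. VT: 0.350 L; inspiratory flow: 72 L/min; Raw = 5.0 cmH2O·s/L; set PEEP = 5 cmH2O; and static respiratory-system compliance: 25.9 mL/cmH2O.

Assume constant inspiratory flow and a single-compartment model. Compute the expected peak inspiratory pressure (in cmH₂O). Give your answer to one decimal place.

Flow: 72 L/min ÷ 60 = 1.2 L/s.
Equation of motion (constant flow): PIP = Vt/C + R·V̇ + PEEP.
PIP = 350/25.9 + 5.0×1.2 + 5 = 13.514 + 6.0 + 5 = 24.514 cmH2O.

24.5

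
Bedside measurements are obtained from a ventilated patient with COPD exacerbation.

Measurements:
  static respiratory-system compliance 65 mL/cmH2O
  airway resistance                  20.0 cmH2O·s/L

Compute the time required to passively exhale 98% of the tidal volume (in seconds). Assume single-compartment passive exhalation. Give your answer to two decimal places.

5.09

τ = R × C = 20.0 × 65 mL/cmH2O = 20.0 × 0.065 L/cmH2O = 1.3 s.
Exhaled fraction f = 1 − e^(−t/τ) → t = −τ·ln(1 − f) = −1.3·ln(0.02) = 5.086 s.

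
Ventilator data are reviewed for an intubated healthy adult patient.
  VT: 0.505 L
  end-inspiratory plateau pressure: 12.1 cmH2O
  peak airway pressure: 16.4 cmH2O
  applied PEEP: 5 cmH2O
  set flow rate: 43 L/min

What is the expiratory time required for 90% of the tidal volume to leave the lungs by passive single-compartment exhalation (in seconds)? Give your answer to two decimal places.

Flow: 43 L/min ÷ 60 = 0.7167 L/s.
R = (PIP − Pplat)/V̇ = (16.4 − 12.1) / 0.7167 = 4.3/0.7167 = 6.0 cmH2O·s/L.
C = Vt/(Pplat − PEEP) = 505.0 / (12.1 − 5) = 505.0/7.1 = 71.127 mL/cmH2O.
τ = R × C = 6.0 × 0.07113 L/cmH2O = 0.4268 s.
t = −τ·ln(1 − 0.90) = −0.4268·ln(0.1) = 0.9827 s.

0.98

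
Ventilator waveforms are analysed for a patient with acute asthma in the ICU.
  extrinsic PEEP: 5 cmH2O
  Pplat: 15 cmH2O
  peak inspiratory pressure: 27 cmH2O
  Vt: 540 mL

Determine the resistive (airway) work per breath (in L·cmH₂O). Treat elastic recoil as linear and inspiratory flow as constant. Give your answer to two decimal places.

With constant inspiratory flow the resistive pressure is constant at PIP − Pplat = 27 − 15 = 12.0 cmH2O, so resistive work = 12.0 × 0.540 = 6.48 L·cmH2O.

6.48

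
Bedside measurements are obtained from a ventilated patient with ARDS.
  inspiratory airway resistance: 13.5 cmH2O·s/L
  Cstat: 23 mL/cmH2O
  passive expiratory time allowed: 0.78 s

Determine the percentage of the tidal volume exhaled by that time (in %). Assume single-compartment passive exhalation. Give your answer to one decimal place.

τ = R × C = 13.5 × 23 mL/cmH2O = 13.5 × 0.023 L/cmH2O = 0.3105 s.
Passive exhalation: V(t)/V₀ = e^(−t/τ) = e^(−0.78/0.3105) = 0.0811.
Fraction exhaled = 1 − 0.0811 = 0.9189 → 91.89%.

91.9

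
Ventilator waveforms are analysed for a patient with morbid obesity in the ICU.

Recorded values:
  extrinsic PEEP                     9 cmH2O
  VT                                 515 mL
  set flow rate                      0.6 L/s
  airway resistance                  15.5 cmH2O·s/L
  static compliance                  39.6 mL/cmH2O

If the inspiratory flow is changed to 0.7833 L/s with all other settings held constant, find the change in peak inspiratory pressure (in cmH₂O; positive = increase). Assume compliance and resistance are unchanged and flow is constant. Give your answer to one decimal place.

PIP = Vt/C + R·V̇ + PEEP (constant-flow equation of motion).
Only the resistive term changes: ΔPIP = R × ΔV̇ = 15.5 × (0.7833 − 0.6) = 15.5 × 0.1833 = 2.841 cmH2O.

2.8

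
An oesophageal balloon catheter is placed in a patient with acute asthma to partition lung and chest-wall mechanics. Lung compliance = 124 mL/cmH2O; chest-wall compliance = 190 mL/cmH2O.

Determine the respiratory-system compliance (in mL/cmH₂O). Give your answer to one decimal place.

75.0

Lung and chest wall are elastances in series: 1/Crs = 1/CL + 1/Ccw.
1/Crs = 1/124 + 1/190 = 0.01333.
Crs = 75.019 mL/cmH2O.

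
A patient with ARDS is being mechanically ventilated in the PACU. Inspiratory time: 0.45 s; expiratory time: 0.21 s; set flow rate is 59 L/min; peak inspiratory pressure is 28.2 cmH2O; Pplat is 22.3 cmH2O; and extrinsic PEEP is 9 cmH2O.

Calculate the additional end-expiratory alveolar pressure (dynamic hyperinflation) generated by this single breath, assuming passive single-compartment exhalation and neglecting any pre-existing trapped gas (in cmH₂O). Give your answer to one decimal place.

4.6

Flow: 59 L/min ÷ 60 = 0.9833 L/s.
Vt = flow × Ti = 0.9833 L/s × 0.45 s × 1000 mL/L = 442.49 mL.
R = (PIP − Pplat)/V̇ = (28.2 − 22.3) / 0.9833 = 5.9/0.9833 = 6.0 cmH2O·s/L.
C = Vt/(Pplat − PEEP) = 442.49 / (22.3 − 9) = 442.49/13.3 = 33.27 mL/cmH2O.
τ = R × C = 6.0 × 0.03327 L/cmH2O = 0.1996 s.
Fraction remaining = e^(−Te/τ) = e^(−0.21/0.1996) = 0.3492; trapped volume = 442.49 × 0.3492 = 154.52 mL.
Additional alveolar pressure from trapping ≈ V_trapped / C = 154.52 / 33.27 = 4.644 cmH2O.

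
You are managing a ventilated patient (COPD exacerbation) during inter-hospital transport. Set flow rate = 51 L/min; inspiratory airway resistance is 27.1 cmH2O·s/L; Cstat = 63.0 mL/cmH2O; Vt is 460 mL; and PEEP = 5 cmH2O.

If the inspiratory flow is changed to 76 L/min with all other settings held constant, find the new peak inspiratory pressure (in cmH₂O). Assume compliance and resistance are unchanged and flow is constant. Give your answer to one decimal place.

46.6

Flow: 51 L/min ÷ 60 = 0.85 L/s.
New flow: 76 L/min ÷ 60 = 1.2667 L/s.
PIP = Vt/C + R·V̇ + PEEP (constant-flow equation of motion).
Only the resistive term changes: ΔPIP = R × ΔV̇ = 27.1 × (1.2667 − 0.85) = 27.1 × 0.4167 = 11.293 cmH2O.
Original PIP = 460/63.0 + 27.1×0.85 + 5 = 35.337 cmH2O; new PIP = 35.337 + (11.293) = 46.63 cmH2O.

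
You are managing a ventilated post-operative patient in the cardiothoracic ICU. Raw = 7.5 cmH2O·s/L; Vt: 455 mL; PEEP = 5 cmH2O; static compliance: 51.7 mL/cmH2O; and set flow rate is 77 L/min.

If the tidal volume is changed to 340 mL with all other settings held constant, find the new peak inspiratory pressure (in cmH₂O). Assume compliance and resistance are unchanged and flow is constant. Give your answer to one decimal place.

Flow: 77 L/min ÷ 60 = 1.2833 L/s.
PIP = Vt/C + R·V̇ + PEEP (constant-flow equation of motion).
Only the elastic term changes: ΔPIP = ΔVt / C = (340 − 455) / 51.7 = -2.224 cmH2O.
Original PIP = 455/51.7 + 7.5×1.2833 + 5 = 23.426 cmH2O; new PIP = 23.426 + (-2.224) = 21.202 cmH2O.

21.2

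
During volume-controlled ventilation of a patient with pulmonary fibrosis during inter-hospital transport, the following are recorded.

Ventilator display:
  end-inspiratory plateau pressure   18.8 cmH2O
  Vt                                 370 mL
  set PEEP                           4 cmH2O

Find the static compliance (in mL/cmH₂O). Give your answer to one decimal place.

25.0

Cstat = Vt / (Pplat − PEEP) = 370 / (18.8 − 4) = 370 / 14.8 = 25.0 mL/cmH2O.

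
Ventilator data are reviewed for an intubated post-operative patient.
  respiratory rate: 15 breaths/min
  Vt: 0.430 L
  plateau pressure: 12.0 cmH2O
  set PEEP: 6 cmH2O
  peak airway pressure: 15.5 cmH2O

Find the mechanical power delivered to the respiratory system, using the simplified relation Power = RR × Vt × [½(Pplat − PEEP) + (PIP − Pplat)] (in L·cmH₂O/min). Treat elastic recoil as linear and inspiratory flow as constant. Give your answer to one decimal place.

Per-breath work = Vt × [½(Pplat−PEEP) + (PIP−Pplat)] = 0.430 × [0.5×6.0 + 3.5] = 0.430 × 6.5 = 2.795 L·cmH2O.
Power = 15 × 2.795 = 41.925 L·cmH2O/min.

41.9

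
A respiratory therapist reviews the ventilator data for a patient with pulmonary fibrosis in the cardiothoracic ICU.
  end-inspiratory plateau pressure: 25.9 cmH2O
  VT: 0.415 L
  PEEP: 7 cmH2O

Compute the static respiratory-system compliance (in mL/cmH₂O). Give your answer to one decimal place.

22.0

Cstat = Vt / (Pplat − PEEP) = 415 / (25.9 − 7) = 415 / 18.9 = 21.958 mL/cmH2O.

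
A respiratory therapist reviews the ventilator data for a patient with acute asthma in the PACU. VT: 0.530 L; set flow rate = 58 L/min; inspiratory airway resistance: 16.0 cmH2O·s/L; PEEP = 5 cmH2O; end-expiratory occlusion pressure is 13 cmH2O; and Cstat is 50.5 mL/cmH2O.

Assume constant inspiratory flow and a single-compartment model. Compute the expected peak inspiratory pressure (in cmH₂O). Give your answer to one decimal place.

Flow: 58 L/min ÷ 60 = 0.9667 L/s.
Total PEEP = 13 cmH2O (set 5 + intrinsic 8); this is the baseline alveolar pressure.
Equation of motion (constant flow): PIP = Vt/C + R·V̇ + PEEP.
PIP = 530/50.5 + 16.0×0.9667 + 13 = 10.495 + 15.467 + 13 = 38.962 cmH2O.

39.0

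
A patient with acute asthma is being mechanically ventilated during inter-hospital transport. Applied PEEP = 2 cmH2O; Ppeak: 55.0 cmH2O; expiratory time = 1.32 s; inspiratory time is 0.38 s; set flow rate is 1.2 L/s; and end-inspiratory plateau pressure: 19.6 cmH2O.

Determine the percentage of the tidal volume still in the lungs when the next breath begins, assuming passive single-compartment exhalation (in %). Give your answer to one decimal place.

17.8

Vt = flow × Ti = 1.2 L/s × 0.38 s × 1000 mL/L = 456.0 mL.
R = (PIP − Pplat)/V̇ = (55.0 − 19.6) / 1.2 = 35.4/1.2 = 29.5 cmH2O·s/L.
C = Vt/(Pplat − PEEP) = 456.0 / (19.6 − 2) = 456.0/17.6 = 25.909 mL/cmH2O.
τ = R × C = 29.5 × 0.02591 L/cmH2O = 0.7643 s.
Fraction remaining at end-expiration = e^(−Te/τ) = e^(−1.32/0.7643) = 0.1778 → 17.78%.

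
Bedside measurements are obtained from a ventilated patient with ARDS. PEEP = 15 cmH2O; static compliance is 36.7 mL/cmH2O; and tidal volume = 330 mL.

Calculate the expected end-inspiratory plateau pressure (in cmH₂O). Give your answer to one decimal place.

Pplat = PEEP + Vt / Cstat = 15 + 330 / 36.7 = 15 + 8.992 = 23.992 cmH2O.

24.0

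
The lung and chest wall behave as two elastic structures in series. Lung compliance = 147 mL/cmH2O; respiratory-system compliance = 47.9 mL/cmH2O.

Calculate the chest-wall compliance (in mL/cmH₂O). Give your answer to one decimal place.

71.1

1/Ccw = 1/Crs − 1/CL.
1/Ccw = 1/47.9 − 1/147 = 0.01407.
Ccw = 71.073 mL/cmH2O.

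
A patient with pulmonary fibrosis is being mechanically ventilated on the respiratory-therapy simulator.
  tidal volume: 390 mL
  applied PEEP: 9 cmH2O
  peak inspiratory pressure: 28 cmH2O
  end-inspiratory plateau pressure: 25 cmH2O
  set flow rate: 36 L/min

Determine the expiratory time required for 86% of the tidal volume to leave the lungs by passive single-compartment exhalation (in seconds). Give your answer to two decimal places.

Flow: 36 L/min ÷ 60 = 0.6 L/s.
R = (PIP − Pplat)/V̇ = (28 − 25) / 0.6 = 3.0/0.6 = 5.0 cmH2O·s/L.
C = Vt/(Pplat − PEEP) = 390.0 / (25 − 9) = 390.0/16.0 = 24.375 mL/cmH2O.
τ = R × C = 5.0 × 0.02438 L/cmH2O = 0.1219 s.
t = −τ·ln(1 − 0.86) = −0.1219·ln(0.14) = 0.2397 s.

0.24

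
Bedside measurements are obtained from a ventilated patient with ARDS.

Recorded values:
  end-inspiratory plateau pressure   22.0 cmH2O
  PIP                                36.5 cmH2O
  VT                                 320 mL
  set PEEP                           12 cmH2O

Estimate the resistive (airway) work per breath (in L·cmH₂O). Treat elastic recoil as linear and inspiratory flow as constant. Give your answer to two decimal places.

With constant inspiratory flow the resistive pressure is constant at PIP − Pplat = 36.5 − 22.0 = 14.5 cmH2O, so resistive work = 14.5 × 0.320 = 4.64 L·cmH2O.

4.64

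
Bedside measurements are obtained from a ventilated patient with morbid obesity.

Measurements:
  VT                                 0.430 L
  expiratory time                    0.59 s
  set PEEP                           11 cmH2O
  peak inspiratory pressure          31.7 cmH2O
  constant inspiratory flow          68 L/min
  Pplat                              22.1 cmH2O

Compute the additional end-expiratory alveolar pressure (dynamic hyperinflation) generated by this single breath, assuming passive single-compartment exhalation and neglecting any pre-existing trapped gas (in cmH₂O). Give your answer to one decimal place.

Flow: 68 L/min ÷ 60 = 1.1333 L/s.
R = (PIP − Pplat)/V̇ = (31.7 − 22.1) / 1.1333 = 9.6/1.1333 = 8.471 cmH2O·s/L.
C = Vt/(Pplat − PEEP) = 430.0 / (22.1 − 11) = 430.0/11.1 = 38.739 mL/cmH2O.
τ = R × C = 8.471 × 0.03874 L/cmH2O = 0.3282 s.
Fraction remaining = e^(−Te/τ) = e^(−0.59/0.3282) = 0.1657; trapped volume = 430.0 × 0.1657 = 71.251 mL.
Additional alveolar pressure from trapping ≈ V_trapped / C = 71.251 / 38.739 = 1.839 cmH2O.

1.8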